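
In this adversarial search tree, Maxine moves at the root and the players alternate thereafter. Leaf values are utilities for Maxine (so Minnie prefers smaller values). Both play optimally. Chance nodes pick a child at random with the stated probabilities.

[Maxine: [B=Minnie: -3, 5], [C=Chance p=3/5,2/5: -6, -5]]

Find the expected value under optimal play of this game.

-3

B (Minnie): min(-3, 5) = -3
C (Chance): 3/5·-6 + 2/5·-5 = -5.6
Root (Maxine): max(-3, -5.6) = -3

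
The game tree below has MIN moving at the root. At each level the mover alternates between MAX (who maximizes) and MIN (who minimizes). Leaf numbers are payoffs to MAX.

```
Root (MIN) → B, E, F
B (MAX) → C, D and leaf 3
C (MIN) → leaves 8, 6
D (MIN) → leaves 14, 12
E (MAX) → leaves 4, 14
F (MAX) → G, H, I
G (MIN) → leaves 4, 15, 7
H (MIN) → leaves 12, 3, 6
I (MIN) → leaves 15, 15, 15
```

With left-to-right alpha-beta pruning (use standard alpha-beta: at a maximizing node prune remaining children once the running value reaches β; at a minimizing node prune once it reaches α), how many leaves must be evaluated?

15

C [α=-∞,β=+∞]: v=6
D [α=6,β=+∞]: v=12
B [α=-∞,β=+∞]: v=12
E [α=-∞,β=12]: v=14
G [α=-∞,β=12]: v=4
H [α=4,β=12]: v=3 after child 2 ≤ α → α-cutoff, skip 1
I [α=4,β=12]: v=15
F [α=-∞,β=12]: v=15
Root [α=-∞,β=+∞]: v=12
Leaves evaluated: 15 of 16.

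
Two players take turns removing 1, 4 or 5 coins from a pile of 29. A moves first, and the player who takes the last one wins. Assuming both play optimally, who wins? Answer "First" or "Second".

i:   0  1  2  3  4  5  6  7  8  9 10 11 12 13 14 15 16 17 18 19 20 21 22 23 24 25 26 27 28 29
     L  W  L  W  W  W  W  W  L  W  L  W  W  W  W  W  L  W  L  W  W  W  W  W  L  W  L  W  W  W
Position 29 is W, so the first player wins.

First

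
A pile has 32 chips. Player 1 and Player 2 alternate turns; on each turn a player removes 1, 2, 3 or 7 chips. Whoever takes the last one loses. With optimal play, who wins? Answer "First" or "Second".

First

i:   0  1  2  3  4  5  6  7  8  9 10 11 12 13 14 15 16 17 18 19 20 21 22 23 24 25 26 27 28 29 30 31 32
     W  L  W  W  W  L  W  W  W  L  W  W  W  L  W  W  W  L  W  W  W  L  W  W  W  L  W  W  W  L  W  W  W
Position 32 is W, so the first player wins.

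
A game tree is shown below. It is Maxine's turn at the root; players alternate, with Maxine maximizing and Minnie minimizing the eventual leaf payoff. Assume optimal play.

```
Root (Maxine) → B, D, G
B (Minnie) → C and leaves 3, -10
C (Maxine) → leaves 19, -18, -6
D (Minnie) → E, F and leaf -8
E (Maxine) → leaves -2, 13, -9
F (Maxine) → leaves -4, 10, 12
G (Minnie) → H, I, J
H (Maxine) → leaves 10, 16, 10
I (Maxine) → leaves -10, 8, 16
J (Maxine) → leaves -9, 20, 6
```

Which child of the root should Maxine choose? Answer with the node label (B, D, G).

G

C (Maxine): max(19, -18, -6) = 19
B (Minnie): min(19, 3, -10) = -10
E (Maxine): max(-2, 13, -9) = 13
F (Maxine): max(-4, 10, 12) = 12
D (Minnie): min(13, 12, -8) = -8
H (Maxine): max(10, 16, 10) = 16
I (Maxine): max(-10, 8, 16) = 16
J (Maxine): max(-9, 20, 6) = 20
G (Minnie): min(16, 16, 20) = 16
Root (Maxine): max(-10, -8, 16) = 16
Maxine picks the child with the highest value: G (value 16).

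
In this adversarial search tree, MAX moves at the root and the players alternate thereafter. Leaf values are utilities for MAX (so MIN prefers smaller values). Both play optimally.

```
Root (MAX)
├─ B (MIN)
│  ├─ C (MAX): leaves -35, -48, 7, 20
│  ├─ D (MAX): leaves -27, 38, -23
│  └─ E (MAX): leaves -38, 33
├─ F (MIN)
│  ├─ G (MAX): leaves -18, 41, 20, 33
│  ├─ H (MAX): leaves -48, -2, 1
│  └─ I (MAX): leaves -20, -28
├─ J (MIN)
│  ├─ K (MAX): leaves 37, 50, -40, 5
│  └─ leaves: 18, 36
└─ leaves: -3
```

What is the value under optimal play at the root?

20

C (MAX): max(-35, -48, 7, 20) = 20
D (MAX): max(-27, 38, -23) = 38
E (MAX): max(-38, 33) = 33
B (MIN): min(20, 38, 33) = 20
G (MAX): max(-18, 41, 20, 33) = 41
H (MAX): max(-48, -2, 1) = 1
I (MAX): max(-20, -28) = -20
F (MIN): min(41, 1, -20) = -20
K (MAX): max(37, 50, -40, 5) = 50
J (MIN): min(50, 18, 36) = 18
Root (MAX): max(20, -20, 18, -3) = 20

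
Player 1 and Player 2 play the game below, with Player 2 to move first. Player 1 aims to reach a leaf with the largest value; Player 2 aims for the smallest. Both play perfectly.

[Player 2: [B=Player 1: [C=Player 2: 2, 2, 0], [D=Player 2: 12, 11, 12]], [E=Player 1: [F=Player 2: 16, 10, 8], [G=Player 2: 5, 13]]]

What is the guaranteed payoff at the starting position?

8

C (Player 2): min(2, 2, 0) = 0
D (Player 2): min(12, 11, 12) = 11
B (Player 1): max(0, 11) = 11
F (Player 2): min(16, 10, 8) = 8
G (Player 2): min(5, 13) = 5
E (Player 1): max(8, 5) = 8
Root (Player 2): min(11, 8) = 8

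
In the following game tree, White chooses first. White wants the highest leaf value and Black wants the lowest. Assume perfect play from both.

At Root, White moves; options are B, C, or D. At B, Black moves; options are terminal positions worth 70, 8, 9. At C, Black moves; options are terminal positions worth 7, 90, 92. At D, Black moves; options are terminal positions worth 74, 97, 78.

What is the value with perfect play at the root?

74

B (Black): min(70, 8, 9) = 8
C (Black): min(7, 90, 92) = 7
D (Black): min(74, 97, 78) = 74
Root (White): max(8, 7, 74) = 74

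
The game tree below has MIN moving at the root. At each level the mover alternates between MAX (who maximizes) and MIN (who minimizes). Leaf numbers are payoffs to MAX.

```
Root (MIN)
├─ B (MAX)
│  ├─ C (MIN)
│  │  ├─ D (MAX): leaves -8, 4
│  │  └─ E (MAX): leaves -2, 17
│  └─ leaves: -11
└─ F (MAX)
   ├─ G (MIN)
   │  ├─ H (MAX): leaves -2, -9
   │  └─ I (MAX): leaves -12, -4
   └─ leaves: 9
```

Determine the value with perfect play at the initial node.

4

D (MAX): max(-8, 4) = 4
E (MAX): max(-2, 17) = 17
C (MIN): min(4, 17) = 4
B (MAX): max(4, -11) = 4
H (MAX): max(-2, -9) = -2
I (MAX): max(-12, -4) = -4
G (MIN): min(-2, -4) = -4
F (MAX): max(-4, 9) = 9
Root (MIN): min(4, 9) = 4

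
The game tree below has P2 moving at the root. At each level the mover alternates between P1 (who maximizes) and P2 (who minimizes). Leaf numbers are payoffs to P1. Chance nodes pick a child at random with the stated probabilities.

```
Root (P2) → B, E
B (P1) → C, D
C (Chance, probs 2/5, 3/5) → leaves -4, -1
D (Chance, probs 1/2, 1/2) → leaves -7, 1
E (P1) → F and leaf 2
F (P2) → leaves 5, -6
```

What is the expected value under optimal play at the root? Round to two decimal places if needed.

C (Chance): 2/5·-4 + 3/5·-1 = -2.2
D (Chance): 1/2·-7 + 1/2·1 = -3
B (P1): max(-2.2, -3) = -2.2
F (P2): min(5, -6) = -6
E (P1): max(-6, 2) = 2
Root (P2): min(-2.2, 2) = -2.2

-2.2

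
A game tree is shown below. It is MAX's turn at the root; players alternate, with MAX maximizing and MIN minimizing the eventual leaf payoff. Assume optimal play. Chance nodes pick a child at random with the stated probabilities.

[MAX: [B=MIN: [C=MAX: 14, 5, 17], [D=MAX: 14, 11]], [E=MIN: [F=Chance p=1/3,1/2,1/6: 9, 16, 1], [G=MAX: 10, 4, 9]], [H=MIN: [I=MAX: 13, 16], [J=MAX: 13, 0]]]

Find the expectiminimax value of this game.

14

C (MAX): max(14, 5, 17) = 17
D (MAX): max(14, 11) = 14
B (MIN): min(17, 14) = 14
F (Chance): 1/3·9 + 1/2·16 + 1/6·1 = 11.17
G (MAX): max(10, 4, 9) = 10
E (MIN): min(11.17, 10) = 10
I (MAX): max(13, 16) = 16
J (MAX): max(13, 0) = 13
H (MIN): min(16, 13) = 13
Root (MAX): max(14, 10, 13) = 14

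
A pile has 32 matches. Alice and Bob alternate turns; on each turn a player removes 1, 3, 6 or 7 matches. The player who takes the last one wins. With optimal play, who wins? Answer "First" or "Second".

First

i:   0  1  2  3  4  5  6  7  8  9 10 11 12 13 14 15 16 17 18 19 20 21 22 23 24 25 26 27 28 29 30 31 32
     L  W  L  W  L  W  W  W  W  W  W  W  L  W  L  W  L  W  W  W  W  W  W  W  L  W  L  W  L  W  W  W  W
Position 32 is W, so the first player wins.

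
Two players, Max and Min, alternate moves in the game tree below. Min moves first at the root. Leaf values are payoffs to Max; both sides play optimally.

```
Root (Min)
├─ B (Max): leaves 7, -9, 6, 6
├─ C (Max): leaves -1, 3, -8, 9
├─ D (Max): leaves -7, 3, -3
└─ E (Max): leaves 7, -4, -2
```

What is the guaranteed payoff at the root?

3

B (Max): max(7, -9, 6, 6) = 7
C (Max): max(-1, 3, -8, 9) = 9
D (Max): max(-7, 3, -3) = 3
E (Max): max(7, -4, -2) = 7
Root (Min): min(7, 9, 3, 7) = 3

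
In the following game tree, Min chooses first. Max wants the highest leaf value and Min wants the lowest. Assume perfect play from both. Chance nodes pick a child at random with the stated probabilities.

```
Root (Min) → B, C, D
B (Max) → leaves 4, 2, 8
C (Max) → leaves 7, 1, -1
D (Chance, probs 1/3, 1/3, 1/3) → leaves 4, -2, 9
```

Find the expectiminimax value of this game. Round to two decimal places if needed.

3.67

B (Max): max(4, 2, 8) = 8
C (Max): max(7, 1, -1) = 7
D (Chance): 1/3·4 + 1/3·-2 + 1/3·9 = 3.67
Root (Min): min(8, 7, 3.67) = 3.67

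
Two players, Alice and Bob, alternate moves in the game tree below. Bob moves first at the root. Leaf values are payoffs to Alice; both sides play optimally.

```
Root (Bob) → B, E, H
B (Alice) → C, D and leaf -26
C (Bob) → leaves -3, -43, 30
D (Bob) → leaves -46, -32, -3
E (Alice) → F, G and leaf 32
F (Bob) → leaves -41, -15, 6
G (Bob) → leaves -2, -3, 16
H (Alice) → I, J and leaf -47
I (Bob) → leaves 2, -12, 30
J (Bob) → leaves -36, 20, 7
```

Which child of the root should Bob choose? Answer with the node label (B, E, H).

B

C (Bob): min(-3, -43, 30) = -43
D (Bob): min(-46, -32, -3) = -46
B (Alice): max(-43, -46, -26) = -26
F (Bob): min(-41, -15, 6) = -41
G (Bob): min(-2, -3, 16) = -3
E (Alice): max(-41, -3, 32) = 32
I (Bob): min(2, -12, 30) = -12
J (Bob): min(-36, 20, 7) = -36
H (Alice): max(-12, -36, -47) = -12
Root (Bob): min(-26, 32, -12) = -26
Bob picks the child with the lowest value: B (value -26).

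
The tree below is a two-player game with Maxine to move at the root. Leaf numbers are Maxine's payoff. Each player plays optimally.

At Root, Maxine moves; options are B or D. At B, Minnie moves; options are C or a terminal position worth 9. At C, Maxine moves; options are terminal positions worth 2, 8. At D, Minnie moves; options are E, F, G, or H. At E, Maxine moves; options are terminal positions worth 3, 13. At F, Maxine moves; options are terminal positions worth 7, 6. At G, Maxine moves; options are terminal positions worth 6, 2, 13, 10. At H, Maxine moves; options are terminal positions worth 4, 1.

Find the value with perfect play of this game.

C (Maxine): max(2, 8) = 8
B (Minnie): min(8, 9) = 8
E (Maxine): max(3, 13) = 13
F (Maxine): max(7, 6) = 7
G (Maxine): max(6, 2, 13, 10) = 13
H (Maxine): max(4, 1) = 4
D (Minnie): min(13, 7, 13, 4) = 4
Root (Maxine): max(8, 4) = 8

8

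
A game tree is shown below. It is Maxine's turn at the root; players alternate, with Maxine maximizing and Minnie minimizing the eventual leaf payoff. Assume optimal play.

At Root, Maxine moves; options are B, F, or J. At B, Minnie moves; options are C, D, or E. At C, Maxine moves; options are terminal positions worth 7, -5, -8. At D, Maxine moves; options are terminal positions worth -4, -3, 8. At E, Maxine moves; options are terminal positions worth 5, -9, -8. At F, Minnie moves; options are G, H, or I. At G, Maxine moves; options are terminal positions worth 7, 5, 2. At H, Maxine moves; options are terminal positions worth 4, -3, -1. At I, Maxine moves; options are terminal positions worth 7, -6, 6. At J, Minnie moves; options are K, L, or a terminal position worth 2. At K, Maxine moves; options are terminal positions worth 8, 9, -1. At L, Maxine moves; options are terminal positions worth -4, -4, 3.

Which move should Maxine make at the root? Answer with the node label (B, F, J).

B

C (Maxine): max(7, -5, -8) = 7
D (Maxine): max(-4, -3, 8) = 8
E (Maxine): max(5, -9, -8) = 5
B (Minnie): min(7, 8, 5) = 5
G (Maxine): max(7, 5, 2) = 7
H (Maxine): max(4, -3, -1) = 4
I (Maxine): max(7, -6, 6) = 7
F (Minnie): min(7, 4, 7) = 4
K (Maxine): max(8, 9, -1) = 9
L (Maxine): max(-4, -4, 3) = 3
J (Minnie): min(9, 3, 2) = 2
Root (Maxine): max(5, 4, 2) = 5
Maxine picks the child with the highest value: B (value 5).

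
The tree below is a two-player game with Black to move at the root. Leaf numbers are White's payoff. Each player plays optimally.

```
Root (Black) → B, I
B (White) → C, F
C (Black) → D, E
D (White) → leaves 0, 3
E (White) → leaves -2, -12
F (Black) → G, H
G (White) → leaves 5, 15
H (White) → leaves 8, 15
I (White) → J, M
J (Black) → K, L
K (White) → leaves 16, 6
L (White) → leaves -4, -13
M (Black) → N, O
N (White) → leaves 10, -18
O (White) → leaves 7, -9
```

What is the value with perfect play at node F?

15

G: max(5, 15) = 15
H: max(8, 15) = 15
F: min(15, 15) = 15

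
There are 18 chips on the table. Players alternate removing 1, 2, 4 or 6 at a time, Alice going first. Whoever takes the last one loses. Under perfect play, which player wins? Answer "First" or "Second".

Compute winning (W) and losing (L) positions by backward induction:
i:   0  1  2  3  4  5  6  7  8  9 10 11 12 13 14 15 16 17 18
     W  L  W  W  L  W  W  W  W  L  W  W  L  W  W  W  W  L  W
Position 18 is W, so the first player wins.

First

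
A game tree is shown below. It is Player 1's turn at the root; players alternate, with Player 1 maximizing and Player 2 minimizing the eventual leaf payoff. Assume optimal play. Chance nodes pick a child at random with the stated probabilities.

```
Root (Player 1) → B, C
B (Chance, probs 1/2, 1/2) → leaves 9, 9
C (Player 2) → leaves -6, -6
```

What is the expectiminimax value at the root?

B (Chance): 1/2·9 + 1/2·9 = 9
C (Player 2): min(-6, -6) = -6
Root (Player 1): max(9, -6) = 9

9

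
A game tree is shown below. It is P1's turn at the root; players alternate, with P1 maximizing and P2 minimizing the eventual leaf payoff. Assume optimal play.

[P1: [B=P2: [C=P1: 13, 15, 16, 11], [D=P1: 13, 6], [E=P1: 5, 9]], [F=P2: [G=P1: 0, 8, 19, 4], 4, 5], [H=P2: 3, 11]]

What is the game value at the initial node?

9

C (P1): max(13, 15, 16, 11) = 16
D (P1): max(13, 6) = 13
E (P1): max(5, 9) = 9
B (P2): min(16, 13, 9) = 9
G (P1): max(0, 8, 19, 4) = 19
F (P2): min(19, 4, 5) = 4
H (P2): min(3, 11) = 3
Root (P1): max(9, 4, 3) = 9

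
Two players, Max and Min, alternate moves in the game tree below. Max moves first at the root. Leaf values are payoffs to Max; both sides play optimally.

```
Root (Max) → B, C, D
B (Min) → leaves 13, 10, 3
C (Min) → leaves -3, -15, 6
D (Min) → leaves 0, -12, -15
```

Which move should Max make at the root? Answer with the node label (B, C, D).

B

B (Min): min(13, 10, 3) = 3
C (Min): min(-3, -15, 6) = -15
D (Min): min(0, -12, -15) = -15
Root (Max): max(3, -15, -15) = 3
Max picks the child with the highest value: B (value 3).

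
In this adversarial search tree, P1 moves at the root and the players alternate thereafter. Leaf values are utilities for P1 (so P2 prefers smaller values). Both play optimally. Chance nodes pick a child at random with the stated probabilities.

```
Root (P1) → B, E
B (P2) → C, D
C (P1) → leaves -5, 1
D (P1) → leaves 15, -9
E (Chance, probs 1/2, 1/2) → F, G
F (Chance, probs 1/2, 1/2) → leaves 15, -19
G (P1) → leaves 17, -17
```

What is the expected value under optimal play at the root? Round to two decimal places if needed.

C (P1): max(-5, 1) = 1
D (P1): max(15, -9) = 15
B (P2): min(1, 15) = 1
F (Chance): 1/2·15 + 1/2·-19 = -2
G (P1): max(17, -17) = 17
E (Chance): 1/2·-2 + 1/2·17 = 7.5
Root (P1): max(1, 7.5) = 7.5

7.5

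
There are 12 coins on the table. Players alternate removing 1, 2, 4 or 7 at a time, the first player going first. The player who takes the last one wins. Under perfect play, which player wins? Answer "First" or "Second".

Compute winning (W) and losing (L) positions by backward induction:
i:   0  1  2  3  4  5  6  7  8  9 10 11 12
     L  W  W  L  W  W  L  W  W  L  W  W  L
Position 12 is L, so the second player wins.

Second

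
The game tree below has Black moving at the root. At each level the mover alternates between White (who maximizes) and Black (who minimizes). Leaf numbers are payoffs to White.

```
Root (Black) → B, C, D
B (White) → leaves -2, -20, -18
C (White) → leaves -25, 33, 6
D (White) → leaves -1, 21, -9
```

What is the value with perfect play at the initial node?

-2

B (White): max(-2, -20, -18) = -2
C (White): max(-25, 33, 6) = 33
D (White): max(-1, 21, -9) = 21
Root (Black): min(-2, 33, 21) = -2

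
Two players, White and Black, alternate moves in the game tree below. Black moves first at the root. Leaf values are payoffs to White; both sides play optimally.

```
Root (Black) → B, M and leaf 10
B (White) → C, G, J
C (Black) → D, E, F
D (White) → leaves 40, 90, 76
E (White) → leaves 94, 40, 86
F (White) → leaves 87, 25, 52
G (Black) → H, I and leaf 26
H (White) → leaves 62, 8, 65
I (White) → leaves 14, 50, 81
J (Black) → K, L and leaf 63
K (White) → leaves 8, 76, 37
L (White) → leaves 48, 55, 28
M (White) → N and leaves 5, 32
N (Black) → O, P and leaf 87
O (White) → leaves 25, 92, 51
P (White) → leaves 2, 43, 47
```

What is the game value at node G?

H: max(62, 8, 65) = 65
I: max(14, 50, 81) = 81
G: min(65, 81, 26) = 26

26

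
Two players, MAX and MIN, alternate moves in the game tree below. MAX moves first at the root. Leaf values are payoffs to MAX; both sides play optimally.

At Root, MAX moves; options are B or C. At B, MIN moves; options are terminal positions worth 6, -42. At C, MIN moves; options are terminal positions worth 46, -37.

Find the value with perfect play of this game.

B (MIN): min(6, -42) = -42
C (MIN): min(46, -37) = -37
Root (MAX): max(-42, -37) = -37

-37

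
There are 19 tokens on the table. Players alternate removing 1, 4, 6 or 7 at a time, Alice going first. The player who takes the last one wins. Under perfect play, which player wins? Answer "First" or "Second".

First

Compute winning (W) and losing (L) positions by backward induction:
i:   0  1  2  3  4  5  6  7  8  9 10 11 12 13 14 15 16 17 18 19
     L  W  L  W  W  L  W  W  W  W  L  W  W  L  W  L  W  W  L  W
Position 19 is W, so the first player wins.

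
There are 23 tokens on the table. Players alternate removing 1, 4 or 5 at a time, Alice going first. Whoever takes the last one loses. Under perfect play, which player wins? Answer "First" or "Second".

First

W/L table (W = player to move can force a win):
i:   0  1  2  3  4  5  6  7  8  9 10 11 12 13 14 15 16 17 18 19 20 21 22 23
     W  L  W  L  W  W  W  W  W  L  W  L  W  W  W  W  W  L  W  L  W  W  W  W
Position 23 is W, so the first player wins.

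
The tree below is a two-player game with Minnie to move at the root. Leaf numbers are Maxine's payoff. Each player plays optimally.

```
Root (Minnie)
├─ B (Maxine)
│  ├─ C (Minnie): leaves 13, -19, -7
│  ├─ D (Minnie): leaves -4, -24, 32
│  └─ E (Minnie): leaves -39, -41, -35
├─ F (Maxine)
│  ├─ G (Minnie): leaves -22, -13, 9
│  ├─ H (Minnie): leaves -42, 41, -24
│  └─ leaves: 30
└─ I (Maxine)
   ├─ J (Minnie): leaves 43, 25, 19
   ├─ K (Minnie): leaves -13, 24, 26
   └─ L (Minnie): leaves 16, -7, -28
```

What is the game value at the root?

C (Minnie): min(13, -19, -7) = -19
D (Minnie): min(-4, -24, 32) = -24
E (Minnie): min(-39, -41, -35) = -41
B (Maxine): max(-19, -24, -41) = -19
G (Minnie): min(-22, -13, 9) = -22
H (Minnie): min(-42, 41, -24) = -42
F (Maxine): max(-22, -42, 30) = 30
J (Minnie): min(43, 25, 19) = 19
K (Minnie): min(-13, 24, 26) = -13
L (Minnie): min(16, -7, -28) = -28
I (Maxine): max(19, -13, -28) = 19
Root (Minnie): min(-19, 30, 19) = -19

-19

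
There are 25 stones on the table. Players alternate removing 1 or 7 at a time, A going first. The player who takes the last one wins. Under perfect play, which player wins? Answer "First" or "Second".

First

Mark each pile size as W (mover wins) or L (mover loses):
i:   0  1  2  3  4  5  6  7  8  9 10 11 12 13 14 15 16 17 18 19 20 21 22 23 24 25
     L  W  L  W  L  W  L  W  L  W  L  W  L  W  L  W  L  W  L  W  L  W  L  W  L  W
Position 25 is W, so the first player wins.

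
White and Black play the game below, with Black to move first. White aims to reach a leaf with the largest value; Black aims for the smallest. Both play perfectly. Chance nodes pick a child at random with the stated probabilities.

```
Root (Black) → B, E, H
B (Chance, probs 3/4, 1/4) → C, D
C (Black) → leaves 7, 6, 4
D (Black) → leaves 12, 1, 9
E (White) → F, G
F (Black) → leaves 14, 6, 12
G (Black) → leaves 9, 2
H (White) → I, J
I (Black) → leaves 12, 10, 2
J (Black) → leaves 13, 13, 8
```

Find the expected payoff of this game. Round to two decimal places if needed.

C (Black): min(7, 6, 4) = 4
D (Black): min(12, 1, 9) = 1
B (Chance): 3/4·4 + 1/4·1 = 3.25
F (Black): min(14, 6, 12) = 6
G (Black): min(9, 2) = 2
E (White): max(6, 2) = 6
I (Black): min(12, 10, 2) = 2
J (Black): min(13, 13, 8) = 8
H (White): max(2, 8) = 8
Root (Black): min(3.25, 6, 8) = 3.25

3.25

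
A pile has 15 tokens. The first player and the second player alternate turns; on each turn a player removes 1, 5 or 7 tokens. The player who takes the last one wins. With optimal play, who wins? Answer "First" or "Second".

i:   0  1  2  3  4  5  6  7  8  9 10 11 12 13 14 15
     L  W  L  W  L  W  L  W  L  W  L  W  L  W  L  W
Position 15 is W, so the first player wins.

First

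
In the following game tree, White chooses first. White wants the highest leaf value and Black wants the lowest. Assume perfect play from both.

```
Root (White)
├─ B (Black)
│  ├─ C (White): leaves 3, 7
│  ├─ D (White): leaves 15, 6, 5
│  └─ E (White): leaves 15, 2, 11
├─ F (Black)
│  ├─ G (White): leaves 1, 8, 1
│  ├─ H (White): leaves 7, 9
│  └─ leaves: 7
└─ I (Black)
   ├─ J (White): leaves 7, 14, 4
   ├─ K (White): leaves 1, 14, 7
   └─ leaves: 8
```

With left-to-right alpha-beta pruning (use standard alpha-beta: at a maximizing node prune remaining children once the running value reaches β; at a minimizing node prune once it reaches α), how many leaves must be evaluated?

C [α=-∞,β=+∞]: v=7
D [α=-∞,β=7]: v=15 after child 1 ≥ β → β-cutoff, skip 2
E [α=-∞,β=7]: v=15 after child 1 ≥ β → β-cutoff, skip 2
B [α=-∞,β=+∞]: v=7
G [α=7,β=+∞]: v=8
H [α=7,β=8]: v=9
F [α=7,β=+∞]: v=7
J [α=7,β=+∞]: v=14
K [α=7,β=14]: v=14 after child 2 ≥ β → β-cutoff, skip 1
I [α=7,β=+∞]: v=8
Root [α=-∞,β=+∞]: v=8
Leaves evaluated: 16 of 21.

16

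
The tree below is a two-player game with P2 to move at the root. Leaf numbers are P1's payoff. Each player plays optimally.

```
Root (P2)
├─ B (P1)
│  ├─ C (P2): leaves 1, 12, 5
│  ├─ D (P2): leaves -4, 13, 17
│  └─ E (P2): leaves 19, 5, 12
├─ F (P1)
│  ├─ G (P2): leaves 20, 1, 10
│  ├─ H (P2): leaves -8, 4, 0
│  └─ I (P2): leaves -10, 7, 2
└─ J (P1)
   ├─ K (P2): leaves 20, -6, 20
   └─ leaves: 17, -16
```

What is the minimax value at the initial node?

C (P2): min(1, 12, 5) = 1
D (P2): min(-4, 13, 17) = -4
E (P2): min(19, 5, 12) = 5
B (P1): max(1, -4, 5) = 5
G (P2): min(20, 1, 10) = 1
H (P2): min(-8, 4, 0) = -8
I (P2): min(-10, 7, 2) = -10
F (P1): max(1, -8, -10) = 1
K (P2): min(20, -6, 20) = -6
J (P1): max(-6, 17, -16) = 17
Root (P2): min(5, 1, 17) = 1

1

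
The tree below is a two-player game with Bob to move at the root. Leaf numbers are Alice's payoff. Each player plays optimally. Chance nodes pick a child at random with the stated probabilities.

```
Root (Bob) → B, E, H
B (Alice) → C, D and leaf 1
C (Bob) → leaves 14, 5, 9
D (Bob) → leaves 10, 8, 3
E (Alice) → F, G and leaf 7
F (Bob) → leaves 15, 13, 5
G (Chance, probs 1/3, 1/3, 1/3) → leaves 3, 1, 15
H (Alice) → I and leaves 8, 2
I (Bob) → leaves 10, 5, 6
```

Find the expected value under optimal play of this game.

C (Bob): min(14, 5, 9) = 5
D (Bob): min(10, 8, 3) = 3
B (Alice): max(5, 3, 1) = 5
F (Bob): min(15, 13, 5) = 5
G (Chance): 1/3·3 + 1/3·1 + 1/3·15 = 6.33
E (Alice): max(5, 6.33, 7) = 7
I (Bob): min(10, 5, 6) = 5
H (Alice): max(5, 8, 2) = 8
Root (Bob): min(5, 7, 8) = 5

5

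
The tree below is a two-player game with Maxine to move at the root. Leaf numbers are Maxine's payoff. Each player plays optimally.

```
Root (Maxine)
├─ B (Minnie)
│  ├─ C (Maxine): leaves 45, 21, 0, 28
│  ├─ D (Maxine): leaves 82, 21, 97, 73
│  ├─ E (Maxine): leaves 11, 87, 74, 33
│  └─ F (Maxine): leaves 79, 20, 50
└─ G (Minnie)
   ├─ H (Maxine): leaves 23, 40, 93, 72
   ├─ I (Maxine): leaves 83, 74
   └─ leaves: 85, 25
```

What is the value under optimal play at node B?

C: max(45, 21, 0, 28) = 45
D: max(82, 21, 97, 73) = 97
E: max(11, 87, 74, 33) = 87
F: max(79, 20, 50) = 79
B: min(45, 97, 87, 79) = 45

45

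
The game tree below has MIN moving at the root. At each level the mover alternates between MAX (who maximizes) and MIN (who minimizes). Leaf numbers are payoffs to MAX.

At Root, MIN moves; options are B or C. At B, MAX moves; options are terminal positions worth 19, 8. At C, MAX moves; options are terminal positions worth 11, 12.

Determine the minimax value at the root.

12

B (MAX): max(19, 8) = 19
C (MAX): max(11, 12) = 12
Root (MIN): min(19, 12) = 12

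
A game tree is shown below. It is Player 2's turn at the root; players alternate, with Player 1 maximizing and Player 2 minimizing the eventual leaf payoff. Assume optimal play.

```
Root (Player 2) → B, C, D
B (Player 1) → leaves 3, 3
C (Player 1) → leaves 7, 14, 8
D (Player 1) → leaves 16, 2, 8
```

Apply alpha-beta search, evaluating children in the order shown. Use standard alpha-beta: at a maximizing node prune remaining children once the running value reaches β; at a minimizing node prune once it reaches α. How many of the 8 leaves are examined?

4

B [α=-∞,β=+∞]: v=3
C [α=-∞,β=3]: v=7 after child 1 ≥ β → β-cutoff, skip 2
D [α=-∞,β=3]: v=16 after child 1 ≥ β → β-cutoff, skip 2
Root [α=-∞,β=+∞]: v=3
Leaves evaluated: 4 of 8.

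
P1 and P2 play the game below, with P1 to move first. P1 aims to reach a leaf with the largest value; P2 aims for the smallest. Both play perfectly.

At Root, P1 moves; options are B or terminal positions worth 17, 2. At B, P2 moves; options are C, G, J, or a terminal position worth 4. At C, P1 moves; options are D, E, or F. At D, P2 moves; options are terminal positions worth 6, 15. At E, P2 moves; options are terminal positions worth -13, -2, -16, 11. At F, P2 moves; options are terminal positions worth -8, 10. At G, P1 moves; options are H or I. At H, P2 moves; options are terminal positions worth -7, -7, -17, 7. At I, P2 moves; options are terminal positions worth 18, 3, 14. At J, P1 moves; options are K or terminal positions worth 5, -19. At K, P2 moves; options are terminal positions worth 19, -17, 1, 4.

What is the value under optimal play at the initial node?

17

D (P2): min(6, 15) = 6
E (P2): min(-13, -2, -16, 11) = -16
F (P2): min(-8, 10) = -8
C (P1): max(6, -16, -8) = 6
H (P2): min(-7, -7, -17, 7) = -17
I (P2): min(18, 3, 14) = 3
G (P1): max(-17, 3) = 3
K (P2): min(19, -17, 1, 4) = -17
J (P1): max(-17, 5, -19) = 5
B (P2): min(6, 3, 5, 4) = 3
Root (P1): max(3, 17, 2) = 17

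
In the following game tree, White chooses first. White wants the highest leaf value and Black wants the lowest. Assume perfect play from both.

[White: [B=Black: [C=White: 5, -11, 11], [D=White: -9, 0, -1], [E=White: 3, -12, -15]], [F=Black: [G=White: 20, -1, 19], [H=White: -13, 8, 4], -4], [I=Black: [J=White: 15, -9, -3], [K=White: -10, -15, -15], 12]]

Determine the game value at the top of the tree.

0

C (White): max(5, -11, 11) = 11
D (White): max(-9, 0, -1) = 0
E (White): max(3, -12, -15) = 3
B (Black): min(11, 0, 3) = 0
G (White): max(20, -1, 19) = 20
H (White): max(-13, 8, 4) = 8
F (Black): min(20, 8, -4) = -4
J (White): max(15, -9, -3) = 15
K (White): max(-10, -15, -15) = -10
I (Black): min(15, -10, 12) = -10
Root (White): max(0, -4, -10) = 0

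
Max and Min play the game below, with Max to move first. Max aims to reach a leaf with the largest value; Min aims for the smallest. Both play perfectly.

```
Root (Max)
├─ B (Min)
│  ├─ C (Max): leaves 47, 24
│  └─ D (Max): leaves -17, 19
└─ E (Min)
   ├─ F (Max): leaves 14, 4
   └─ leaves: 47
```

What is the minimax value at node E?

14

F: max(14, 4) = 14
E: min(14, 47) = 14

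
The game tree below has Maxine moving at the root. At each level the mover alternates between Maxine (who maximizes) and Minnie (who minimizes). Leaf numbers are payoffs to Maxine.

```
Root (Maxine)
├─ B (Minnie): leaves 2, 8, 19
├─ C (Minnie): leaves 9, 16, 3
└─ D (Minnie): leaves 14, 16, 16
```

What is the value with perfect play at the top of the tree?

14

B (Minnie): min(2, 8, 19) = 2
C (Minnie): min(9, 16, 3) = 3
D (Minnie): min(14, 16, 16) = 14
Root (Maxine): max(2, 3, 14) = 14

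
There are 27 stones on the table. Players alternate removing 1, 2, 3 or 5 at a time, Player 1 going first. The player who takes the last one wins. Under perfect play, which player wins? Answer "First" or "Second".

First

Positions where the player to move wins (W) vs loses (L):
i:   0  1  2  3  4  5  6  7  8  9 10 11 12 13 14 15 16 17 18 19 20 21 22 23 24 25 26 27
     L  W  W  W  L  W  W  W  L  W  W  W  L  W  W  W  L  W  W  W  L  W  W  W  L  W  W  W
Position 27 is W, so the first player wins.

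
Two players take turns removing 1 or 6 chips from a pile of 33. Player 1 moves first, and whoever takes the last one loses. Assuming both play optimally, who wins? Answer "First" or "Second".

Mark each pile size as W (mover wins) or L (mover loses):
i:   0  1  2  3  4  5  6  7  8  9 10 11 12 13 14 15 16 17 18 19 20 21 22 23 24 25 26 27 28 29 30 31 32 33
     W  L  W  L  W  L  W  W  L  W  L  W  L  W  W  L  W  L  W  L  W  W  L  W  L  W  L  W  W  L  W  L  W  L
Position 33 is L, so the second player wins.

Second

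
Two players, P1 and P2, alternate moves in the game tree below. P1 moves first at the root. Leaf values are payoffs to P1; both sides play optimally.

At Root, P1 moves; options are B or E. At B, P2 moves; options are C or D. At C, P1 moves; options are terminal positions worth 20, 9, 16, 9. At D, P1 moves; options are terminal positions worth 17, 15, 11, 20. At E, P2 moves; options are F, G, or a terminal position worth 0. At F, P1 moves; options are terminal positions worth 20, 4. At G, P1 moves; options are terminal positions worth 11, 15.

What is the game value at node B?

C: max(20, 9, 16, 9) = 20
D: max(17, 15, 11, 20) = 20
B: min(20, 20) = 20

20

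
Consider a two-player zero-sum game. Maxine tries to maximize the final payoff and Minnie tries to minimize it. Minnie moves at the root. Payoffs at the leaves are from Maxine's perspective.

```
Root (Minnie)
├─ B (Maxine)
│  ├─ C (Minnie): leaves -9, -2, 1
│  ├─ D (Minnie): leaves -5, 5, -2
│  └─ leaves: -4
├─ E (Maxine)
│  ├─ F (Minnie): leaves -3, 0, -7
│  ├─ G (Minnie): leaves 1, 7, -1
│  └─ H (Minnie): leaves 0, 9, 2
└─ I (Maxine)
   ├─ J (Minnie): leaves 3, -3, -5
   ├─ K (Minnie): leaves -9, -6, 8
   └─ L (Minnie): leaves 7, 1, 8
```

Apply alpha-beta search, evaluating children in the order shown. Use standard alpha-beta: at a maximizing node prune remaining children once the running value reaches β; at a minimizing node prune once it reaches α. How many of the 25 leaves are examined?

20

C [α=-∞,β=+∞]: v=-9
D [α=-9,β=+∞]: v=-5
B [α=-∞,β=+∞]: v=-4
F [α=-∞,β=-4]: v=-7
G [α=-7,β=-4]: v=-1
E [α=-∞,β=-4]: v=-1 after child 2 ≥ β → β-cutoff, skip 1
J [α=-∞,β=-4]: v=-5
K [α=-5,β=-4]: v=-9 after child 1 ≤ α → α-cutoff, skip 2
L [α=-5,β=-4]: v=1
I [α=-∞,β=-4]: v=1
Root [α=-∞,β=+∞]: v=-4
Leaves evaluated: 20 of 25.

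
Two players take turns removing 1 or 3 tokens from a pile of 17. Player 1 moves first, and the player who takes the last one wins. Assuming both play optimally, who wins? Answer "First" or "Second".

i:   0  1  2  3  4  5  6  7  8  9 10 11 12 13 14 15 16 17
     L  W  L  W  L  W  L  W  L  W  L  W  L  W  L  W  L  W
Position 17 is W, so the first player wins.

First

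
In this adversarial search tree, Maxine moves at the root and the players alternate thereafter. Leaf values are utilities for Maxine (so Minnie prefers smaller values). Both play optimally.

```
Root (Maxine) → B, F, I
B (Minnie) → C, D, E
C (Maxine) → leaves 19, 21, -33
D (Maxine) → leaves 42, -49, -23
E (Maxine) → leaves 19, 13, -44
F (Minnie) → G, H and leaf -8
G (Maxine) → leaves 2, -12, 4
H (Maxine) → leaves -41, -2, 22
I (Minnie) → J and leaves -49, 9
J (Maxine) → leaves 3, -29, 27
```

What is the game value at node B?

C: max(19, 21, -33) = 21
D: max(42, -49, -23) = 42
E: max(19, 13, -44) = 19
B: min(21, 42, 19) = 19

19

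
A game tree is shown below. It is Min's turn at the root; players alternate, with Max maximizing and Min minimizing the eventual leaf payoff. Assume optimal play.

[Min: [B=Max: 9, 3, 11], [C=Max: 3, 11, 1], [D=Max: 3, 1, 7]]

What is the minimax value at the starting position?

B (Max): max(9, 3, 11) = 11
C (Max): max(3, 11, 1) = 11
D (Max): max(3, 1, 7) = 7
Root (Min): min(11, 11, 7) = 7

7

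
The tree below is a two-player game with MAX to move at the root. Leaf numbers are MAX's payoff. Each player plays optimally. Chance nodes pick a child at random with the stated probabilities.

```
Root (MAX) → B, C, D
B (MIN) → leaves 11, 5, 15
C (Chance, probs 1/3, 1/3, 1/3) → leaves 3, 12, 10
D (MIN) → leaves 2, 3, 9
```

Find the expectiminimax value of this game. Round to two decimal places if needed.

B (MIN): min(11, 5, 15) = 5
C (Chance): 1/3·3 + 1/3·12 + 1/3·10 = 8.33
D (MIN): min(2, 3, 9) = 2
Root (MAX): max(5, 8.33, 2) = 8.33

8.33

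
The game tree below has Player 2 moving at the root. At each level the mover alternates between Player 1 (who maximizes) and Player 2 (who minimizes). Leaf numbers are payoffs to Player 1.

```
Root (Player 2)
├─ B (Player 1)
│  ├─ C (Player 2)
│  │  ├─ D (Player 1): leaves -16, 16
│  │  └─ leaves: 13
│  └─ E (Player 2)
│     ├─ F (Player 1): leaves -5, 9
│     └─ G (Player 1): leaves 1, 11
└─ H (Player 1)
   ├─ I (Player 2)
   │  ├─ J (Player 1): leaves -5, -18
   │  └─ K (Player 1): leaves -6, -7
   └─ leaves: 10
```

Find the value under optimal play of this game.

D (Player 1): max(-16, 16) = 16
C (Player 2): min(16, 13) = 13
F (Player 1): max(-5, 9) = 9
G (Player 1): max(1, 11) = 11
E (Player 2): min(9, 11) = 9
B (Player 1): max(13, 9) = 13
J (Player 1): max(-5, -18) = -5
K (Player 1): max(-6, -7) = -6
I (Player 2): min(-5, -6) = -6
H (Player 1): max(-6, 10) = 10
Root (Player 2): min(13, 10) = 10

10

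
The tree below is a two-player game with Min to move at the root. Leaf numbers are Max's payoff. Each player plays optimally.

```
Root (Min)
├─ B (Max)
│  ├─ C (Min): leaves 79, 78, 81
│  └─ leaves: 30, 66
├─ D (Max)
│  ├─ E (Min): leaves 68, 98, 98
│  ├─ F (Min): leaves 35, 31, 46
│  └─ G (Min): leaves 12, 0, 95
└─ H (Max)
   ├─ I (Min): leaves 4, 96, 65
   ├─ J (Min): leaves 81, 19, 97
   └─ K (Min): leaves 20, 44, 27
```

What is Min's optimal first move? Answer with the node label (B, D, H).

H

C (Min): min(79, 78, 81) = 78
B (Max): max(78, 30, 66) = 78
E (Min): min(68, 98, 98) = 68
F (Min): min(35, 31, 46) = 31
G (Min): min(12, 0, 95) = 0
D (Max): max(68, 31, 0) = 68
I (Min): min(4, 96, 65) = 4
J (Min): min(81, 19, 97) = 19
K (Min): min(20, 44, 27) = 20
H (Max): max(4, 19, 20) = 20
Root (Min): min(78, 68, 20) = 20
Min picks the child with the lowest value: H (value 20).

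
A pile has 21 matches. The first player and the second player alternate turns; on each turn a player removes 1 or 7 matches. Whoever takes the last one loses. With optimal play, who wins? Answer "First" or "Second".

Second

i:   0  1  2  3  4  5  6  7  8  9 10 11 12 13 14 15 16 17 18 19 20 21
     W  L  W  L  W  L  W  L  W  L  W  L  W  L  W  L  W  L  W  L  W  L
Position 21 is L, so the second player wins.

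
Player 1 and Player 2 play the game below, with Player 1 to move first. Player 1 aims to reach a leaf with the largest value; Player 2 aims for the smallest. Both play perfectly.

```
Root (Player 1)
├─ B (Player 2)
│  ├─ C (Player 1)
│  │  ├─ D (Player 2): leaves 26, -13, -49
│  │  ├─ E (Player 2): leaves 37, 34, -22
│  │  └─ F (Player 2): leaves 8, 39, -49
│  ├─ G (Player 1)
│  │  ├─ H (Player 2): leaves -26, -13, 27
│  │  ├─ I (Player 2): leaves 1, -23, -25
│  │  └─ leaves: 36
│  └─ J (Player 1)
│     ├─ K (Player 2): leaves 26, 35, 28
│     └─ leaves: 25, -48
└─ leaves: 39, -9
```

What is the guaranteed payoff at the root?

D (Player 2): min(26, -13, -49) = -49
E (Player 2): min(37, 34, -22) = -22
F (Player 2): min(8, 39, -49) = -49
C (Player 1): max(-49, -22, -49) = -22
H (Player 2): min(-26, -13, 27) = -26
I (Player 2): min(1, -23, -25) = -25
G (Player 1): max(-26, -25, 36) = 36
K (Player 2): min(26, 35, 28) = 26
J (Player 1): max(26, 25, -48) = 26
B (Player 2): min(-22, 36, 26) = -22
Root (Player 1): max(-22, 39, -9) = 39

39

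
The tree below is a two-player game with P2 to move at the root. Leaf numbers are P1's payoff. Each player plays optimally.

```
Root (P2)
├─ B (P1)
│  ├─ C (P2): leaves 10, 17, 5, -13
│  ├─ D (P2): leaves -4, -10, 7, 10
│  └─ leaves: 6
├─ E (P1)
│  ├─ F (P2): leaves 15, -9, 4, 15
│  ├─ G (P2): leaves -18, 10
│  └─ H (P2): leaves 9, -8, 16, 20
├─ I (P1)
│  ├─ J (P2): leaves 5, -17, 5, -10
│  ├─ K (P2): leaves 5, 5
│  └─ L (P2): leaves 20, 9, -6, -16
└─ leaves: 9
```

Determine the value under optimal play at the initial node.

C (P2): min(10, 17, 5, -13) = -13
D (P2): min(-4, -10, 7, 10) = -10
B (P1): max(-13, -10, 6) = 6
F (P2): min(15, -9, 4, 15) = -9
G (P2): min(-18, 10) = -18
H (P2): min(9, -8, 16, 20) = -8
E (P1): max(-9, -18, -8) = -8
J (P2): min(5, -17, 5, -10) = -17
K (P2): min(5, 5) = 5
L (P2): min(20, 9, -6, -16) = -16
I (P1): max(-17, 5, -16) = 5
Root (P2): min(6, -8, 5, 9) = -8

-8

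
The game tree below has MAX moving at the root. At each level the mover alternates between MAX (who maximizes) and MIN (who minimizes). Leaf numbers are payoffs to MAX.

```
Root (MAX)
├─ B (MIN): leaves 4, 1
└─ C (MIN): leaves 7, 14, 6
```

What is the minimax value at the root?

B (MIN): min(4, 1) = 1
C (MIN): min(7, 14, 6) = 6
Root (MAX): max(1, 6) = 6

6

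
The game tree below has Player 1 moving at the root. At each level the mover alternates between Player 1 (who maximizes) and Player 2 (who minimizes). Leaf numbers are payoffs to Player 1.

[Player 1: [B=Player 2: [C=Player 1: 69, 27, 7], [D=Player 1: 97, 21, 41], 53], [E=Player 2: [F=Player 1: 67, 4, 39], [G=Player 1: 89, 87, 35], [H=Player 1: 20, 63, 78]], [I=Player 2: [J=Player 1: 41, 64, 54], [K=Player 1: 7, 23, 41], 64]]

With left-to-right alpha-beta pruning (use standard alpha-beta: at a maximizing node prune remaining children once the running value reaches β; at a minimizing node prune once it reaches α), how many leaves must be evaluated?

15

C [α=-∞,β=+∞]: v=69
D [α=-∞,β=69]: v=97 after child 1 ≥ β → β-cutoff, skip 2
B [α=-∞,β=+∞]: v=53
F [α=53,β=+∞]: v=67
G [α=53,β=67]: v=89 after child 1 ≥ β → β-cutoff, skip 2
H [α=53,β=67]: v=78
E [α=53,β=+∞]: v=67
J [α=67,β=+∞]: v=64
I [α=67,β=+∞]: v=64 after child 1 ≤ α → α-cutoff, skip 2
Root [α=-∞,β=+∞]: v=67
Leaves evaluated: 15 of 23.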